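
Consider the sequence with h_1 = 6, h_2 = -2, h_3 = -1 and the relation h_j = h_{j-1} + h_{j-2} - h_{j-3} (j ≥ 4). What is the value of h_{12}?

-37

Applying the relation repeatedly:
h_4 = -9, h_5 = -8, h_6 = -16, h_7 = -15, h_8 = -23, h_9 = -22, h_{10} = -30, h_{11} = -29, h_{12} = -37.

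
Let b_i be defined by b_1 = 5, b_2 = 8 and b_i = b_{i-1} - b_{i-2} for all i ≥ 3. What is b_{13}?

Applying the relation repeatedly:
b_3 = 3; b_4 = -5; b_5 = -8; …; b_{10} = -5; b_{11} = -8; b_{12} = -3; b_{13} = 5.

5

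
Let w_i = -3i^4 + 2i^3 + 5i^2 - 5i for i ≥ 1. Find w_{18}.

w_{18} = -3·18^4 + 2·18^3 + 5·18^2 - 5·18 = -301734.

-301734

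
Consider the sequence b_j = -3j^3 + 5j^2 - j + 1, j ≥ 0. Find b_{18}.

-15893

b_{18} = -3·18^3 + 5·18^2 - 1·18 + 1 = -15893.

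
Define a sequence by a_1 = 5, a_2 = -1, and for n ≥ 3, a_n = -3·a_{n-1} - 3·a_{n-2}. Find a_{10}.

Compute successive terms:
a_3 = -12, a_4 = 39, a_5 = -81, a_6 = 126, a_7 = -135, a_8 = 27, a_9 = 324, a_{10} = -1053.

-1053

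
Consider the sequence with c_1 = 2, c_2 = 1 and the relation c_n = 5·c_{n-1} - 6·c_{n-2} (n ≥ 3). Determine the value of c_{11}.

Compute successive terms:
c_3 = -7;  c_4 = -41;  c_5 = -163;  c_6 = -569;  c_7 = -1867;  c_8 = -5921;  c_9 = -18403;  c_{10} = -56489;  c_{11} = -172027.
(Characteristic roots are 3 and 2.)

-172027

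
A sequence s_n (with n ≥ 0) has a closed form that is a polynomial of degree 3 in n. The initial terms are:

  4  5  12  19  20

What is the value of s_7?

1st diffs: 1, 7, 7, 1.
2nd diffs: 6, 0, -6.
3rd diffs: -6, -6 (constant).
Newton forward-difference form: s_n = 4 + 1·C(n,1) + 6·C(n,2) + (-6)·C(n,3).
At n = 7: n = 7, so s_7 = 4 + 7 + 126 - 210 = -73.

-73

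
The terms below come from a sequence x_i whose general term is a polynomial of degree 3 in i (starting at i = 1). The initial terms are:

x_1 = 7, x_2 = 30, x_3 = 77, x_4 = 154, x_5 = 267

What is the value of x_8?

1st diffs: 23, 47, 77, 113.
2nd diffs: 24, 30, 36.
3rd diffs: 6, 6 (constant).
Newton forward-difference form: x_i = 7 + 23·C(i-1,1) + 24·C(i-1,2) + 6·C(i-1,3).
At i = 8: i-1 = 7, so x_8 = 7 + 161 + 504 + 210 = 882.

882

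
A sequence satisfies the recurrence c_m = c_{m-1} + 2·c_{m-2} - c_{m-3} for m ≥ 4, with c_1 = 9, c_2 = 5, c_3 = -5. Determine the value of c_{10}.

Applying the relation repeatedly:
c_4 = -4; c_5 = -19; c_6 = -22; c_7 = -56; c_8 = -81; c_9 = -171; c_{10} = -277.

-277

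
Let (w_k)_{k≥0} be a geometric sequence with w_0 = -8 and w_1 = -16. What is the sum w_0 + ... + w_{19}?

Common ratio r = 2.
w_k = (-8)·2^(k-0).
S = (-8)·(2^20 - 1)/(2 - 1) = (-8)·(1048576 - 1)/(1) = -8388600.

-8388600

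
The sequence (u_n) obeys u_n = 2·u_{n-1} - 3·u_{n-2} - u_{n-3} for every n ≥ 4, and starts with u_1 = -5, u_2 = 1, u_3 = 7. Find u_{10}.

u_4 = 16;  u_5 = 10;  u_6 = -35;  u_7 = -116;  u_8 = -137;  u_9 = 109;  u_{10} = 745.

745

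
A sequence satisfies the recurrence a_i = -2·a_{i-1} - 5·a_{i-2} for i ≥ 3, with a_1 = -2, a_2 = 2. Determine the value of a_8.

Step forward from the initial values:
a_3 = 6, a_4 = -22, a_5 = 14, a_6 = 82, a_7 = -234, a_8 = 58.

58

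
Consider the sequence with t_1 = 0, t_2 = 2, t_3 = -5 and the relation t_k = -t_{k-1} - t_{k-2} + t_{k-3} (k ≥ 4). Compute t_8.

5

Step forward from the initial values:
t_4 = 3; t_5 = 4; t_6 = -12; t_7 = 11; t_8 = 5.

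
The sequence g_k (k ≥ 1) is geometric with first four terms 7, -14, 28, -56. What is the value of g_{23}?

29360128

Common ratio r = -2.
g_k = 7·(-2)^(k-1).
g_{23} = 7·(-2)^22 = 29360128.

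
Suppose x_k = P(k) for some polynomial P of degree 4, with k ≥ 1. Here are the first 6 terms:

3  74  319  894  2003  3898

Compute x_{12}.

51934

1st diffs: 71, 245, 575, 1109, 1895.
2nd diffs: 174, 330, 534, 786.
3rd diffs: 156, 204, 252.
4th diffs: 48, 48 (constant).
Newton forward-difference form: x_k = 3 + 71·C(k-1,1) + 174·C(k-1,2) + 156·C(k-1,3) + 48·C(k-1,4).
At k = 12: k-1 = 11, so x_{12} = 3 + 781 + 9570 + 25740 + 15840 = 51934.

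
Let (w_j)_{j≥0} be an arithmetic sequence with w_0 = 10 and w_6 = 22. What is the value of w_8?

26

Common difference d = (22 - 10) / (6 - 0) = 2.
w_j = 10 + (j - 0)·2.
w_8 = 10 + 8·2 = 26.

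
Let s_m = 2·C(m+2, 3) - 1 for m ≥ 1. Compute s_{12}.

C(14, 3) = 364, so s_{12} = 727.

727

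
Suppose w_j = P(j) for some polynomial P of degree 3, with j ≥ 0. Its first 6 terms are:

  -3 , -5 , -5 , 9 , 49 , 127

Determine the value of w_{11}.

2065

1st diffs: -2, 0, 14, 40, 78.
2nd diffs: 2, 14, 26, 38.
3rd diffs: 12, 12, 12 (constant).
Newton forward-difference form: w_j = -3 + (-2)·C(j,1) + 2·C(j,2) + 12·C(j,3).
At j = 11: j = 11, so w_{11} = -3 - 22 + 110 + 1980 = 2065.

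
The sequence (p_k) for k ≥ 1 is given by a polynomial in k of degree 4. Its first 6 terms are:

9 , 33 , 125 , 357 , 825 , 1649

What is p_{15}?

56765

1st diffs: 24, 92, 232, 468, 824.
2nd diffs: 68, 140, 236, 356.
3rd diffs: 72, 96, 120.
4th diffs: 24, 24 (constant).
Newton forward-difference form: p_k = 9 + 24·C(k-1,1) + 68·C(k-1,2) + 72·C(k-1,3) + 24·C(k-1,4).
At k = 15: k-1 = 14, so p_{15} = 9 + 336 + 6188 + 26208 + 24024 = 56765.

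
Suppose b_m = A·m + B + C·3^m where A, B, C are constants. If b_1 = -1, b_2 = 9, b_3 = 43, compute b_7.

4355

Write the equations: A + B + 3C = -1; 2A + B + 9C = 9; 3A + B + 27C = 43.
Subtracting the first from the second: A + 6C = 10.
Subtracting the second from the third: A + 18C = 34.
Solving: C = 2, A = -2, then B = -5.
So b_m = -2·m + (-5) + 2·3^m; at m=7 this is 4355.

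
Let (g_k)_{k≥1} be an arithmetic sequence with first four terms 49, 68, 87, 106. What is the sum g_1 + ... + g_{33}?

Common difference d = 19.
g_k = 49 + (k - 1)·19.
g_{33} = 657; S = 33·(49 + 657)/2 = 11649.

11649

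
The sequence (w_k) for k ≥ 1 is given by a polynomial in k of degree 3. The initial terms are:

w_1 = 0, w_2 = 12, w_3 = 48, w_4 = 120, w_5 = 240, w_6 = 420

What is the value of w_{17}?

9792

1st diffs: 12, 36, 72, 120, 180.
2nd diffs: 24, 36, 48, 60.
3rd diffs: 12, 12, 12 (constant).
Newton forward-difference form: w_k = 12·C(k-1,1) + 24·C(k-1,2) + 12·C(k-1,3).
At k = 17: k-1 = 16, so w_{17} = 192 + 2880 + 6720 = 9792.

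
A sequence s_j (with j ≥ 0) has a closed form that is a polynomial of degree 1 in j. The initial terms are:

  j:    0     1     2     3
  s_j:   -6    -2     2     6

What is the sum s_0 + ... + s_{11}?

192

1st diffs: 4, 4, 4 (constant).
So s_j = 4j - 6.
Continuing: …, 10, 14, 18, 22, …, s_{11} = 38.
Summing j = 0..11 (12 terms) gives 192.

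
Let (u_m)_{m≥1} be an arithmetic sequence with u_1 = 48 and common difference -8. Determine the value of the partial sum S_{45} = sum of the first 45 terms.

u_m = 48 + (m - 1)·(-8).
u_{45} = -304; S = 45·(48 + (-304))/2 = -5760.

-5760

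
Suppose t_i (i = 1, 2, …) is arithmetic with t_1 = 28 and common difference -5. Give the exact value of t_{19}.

t_i = 28 + (i - 1)·(-5).
t_{19} = 28 + 18·(-5) = -62.

-62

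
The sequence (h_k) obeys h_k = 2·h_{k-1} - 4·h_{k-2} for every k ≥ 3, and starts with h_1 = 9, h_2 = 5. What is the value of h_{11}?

Iterate the recurrence:
h_3 = -26; h_4 = -72; h_5 = -40; h_6 = 208; h_7 = 576; h_8 = 320; h_9 = -1664; h_{10} = -4608; h_{11} = -2560.

-2560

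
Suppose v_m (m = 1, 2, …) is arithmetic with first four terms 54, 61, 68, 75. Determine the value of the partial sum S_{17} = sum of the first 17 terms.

Common difference d = 7.
v_m = 54 + (m - 1)·7.
v_{17} = 166; S = 17·(54 + 166)/2 = 1870.

1870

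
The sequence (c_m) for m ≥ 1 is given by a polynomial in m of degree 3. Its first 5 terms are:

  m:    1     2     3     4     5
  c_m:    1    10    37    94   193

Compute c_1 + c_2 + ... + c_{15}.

1st diffs: 9, 27, 57, 99.
2nd diffs: 18, 30, 42.
3rd diffs: 12, 12 (constant).
Newton forward-difference form: c_m = 1 + 9·C(m-1,1) + 18·C(m-1,2) + 12·C(m-1,3).
Continuing: …, 346, 565, 862, 1249, …, c_{15} = 6133.
Summing m = 1..15 (15 terms) gives 25530.

25530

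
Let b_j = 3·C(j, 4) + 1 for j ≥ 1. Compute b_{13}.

2146

C(13, 4) = 715, so b_{13} = 2146.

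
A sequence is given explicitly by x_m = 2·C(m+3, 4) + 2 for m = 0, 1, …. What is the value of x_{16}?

7754

C(19, 4) = 3876, so x_{16} = 7754.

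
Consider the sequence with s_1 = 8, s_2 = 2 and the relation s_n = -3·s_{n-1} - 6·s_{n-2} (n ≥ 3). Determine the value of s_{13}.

Step forward from the initial values:
s_3 = -54, s_4 = 150, s_5 = -126, …, s_{10} = 30294, s_{11} = -76302, s_{12} = 47142, s_{13} = 316386.

316386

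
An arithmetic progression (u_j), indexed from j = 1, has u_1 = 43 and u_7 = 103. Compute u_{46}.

Common difference d = (103 - 43) / (7 - 1) = 10.
u_j = 43 + (j - 1)·10.
u_{46} = 43 + 45·10 = 493.

493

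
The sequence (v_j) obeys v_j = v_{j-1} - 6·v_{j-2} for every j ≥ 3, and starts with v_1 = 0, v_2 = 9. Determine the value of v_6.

171

v_3 = 9, v_4 = -45, v_5 = -99, v_6 = 171.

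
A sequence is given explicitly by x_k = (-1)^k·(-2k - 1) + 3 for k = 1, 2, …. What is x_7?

18

(-1)^7 = -1; -2k - 1 at k=7 is -15; so x_7 = 18.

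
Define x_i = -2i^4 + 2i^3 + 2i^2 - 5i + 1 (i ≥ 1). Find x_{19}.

x_{19} = -2·19^4 + 2·19^3 + 2·19^2 - 5·19 + 1 = -246296.

-246296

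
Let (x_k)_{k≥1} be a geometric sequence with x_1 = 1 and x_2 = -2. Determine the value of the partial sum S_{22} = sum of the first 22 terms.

-1398101

Common ratio r = -2.
x_k = 1·(-2)^(k-1).
S = 1·((-2)^22 - 1)/(-2 - 1) = 1·(4194304 - 1)/(-3) = -1398101.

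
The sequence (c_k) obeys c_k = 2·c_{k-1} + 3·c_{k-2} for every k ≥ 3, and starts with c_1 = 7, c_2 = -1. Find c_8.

c_3 = 19;  c_4 = 35;  c_5 = 127;  c_6 = 359;  c_7 = 1099;  c_8 = 3275.
(Characteristic roots are 3 and -1.)

3275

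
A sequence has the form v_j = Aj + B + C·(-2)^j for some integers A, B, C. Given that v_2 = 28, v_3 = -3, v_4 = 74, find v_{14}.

49228

The three given values yield: 2A + B + 4C = 28; 3A + B - 8C = -3; 4A + B + 16C = 74.
Subtracting the first from the second: A - 12C = -31.
Subtracting the second from the third: A + 24C = 77.
Solving: C = 3, A = 5, then B = 6.
So v_j = 5·j + 6 + 3·(-2)^j; at j=14 this is 49228.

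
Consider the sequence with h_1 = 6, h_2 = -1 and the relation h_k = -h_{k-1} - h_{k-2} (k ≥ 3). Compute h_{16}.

h_3 = -5  h_4 = 6  h_5 = -1  …  h_{13} = 6  h_{14} = -1  h_{15} = -5  h_{16} = 6.

6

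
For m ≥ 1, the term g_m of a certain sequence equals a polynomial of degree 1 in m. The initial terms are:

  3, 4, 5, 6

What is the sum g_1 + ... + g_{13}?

117

1st diffs: 1, 1, 1 (constant).
So g_m = m + 2.
Continuing: …, 7, 8, 9, 10, …, g_{13} = 15.
Summing m = 1..13 (13 terms) gives 117.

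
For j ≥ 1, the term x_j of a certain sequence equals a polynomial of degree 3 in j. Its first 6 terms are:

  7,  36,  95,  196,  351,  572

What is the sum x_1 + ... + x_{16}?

1st diffs: 29, 59, 101, 155, 221.
2nd diffs: 30, 42, 54, 66.
3rd diffs: 12, 12, 12 (constant).
Newton forward-difference form: x_j = 7 + 29·C(j-1,1) + 30·C(j-1,2) + 12·C(j-1,3).
Continuing: …, 871, 1260, 1751, 2356, …, x_{16} = 9052.
Summing j = 1..16 (16 terms) gives 42232.

42232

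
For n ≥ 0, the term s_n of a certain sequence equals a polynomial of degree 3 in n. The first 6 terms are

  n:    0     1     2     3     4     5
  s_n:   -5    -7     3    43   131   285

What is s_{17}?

13833

1st diffs: -2, 10, 40, 88, 154.
2nd diffs: 12, 30, 48, 66.
3rd diffs: 18, 18, 18 (constant).
Newton forward-difference form: s_n = -5 + (-2)·C(n,1) + 12·C(n,2) + 18·C(n,3).
At n = 17: n = 17, so s_{17} = -5 - 34 + 1632 + 12240 = 13833.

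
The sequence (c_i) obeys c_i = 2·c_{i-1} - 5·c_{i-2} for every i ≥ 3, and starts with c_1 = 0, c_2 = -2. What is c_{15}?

-16124

Compute successive terms:
c_3 = -4; c_4 = 2; c_5 = 24; …; c_{12} = 2642; c_{13} = -10296; c_{14} = -33802; c_{15} = -16124.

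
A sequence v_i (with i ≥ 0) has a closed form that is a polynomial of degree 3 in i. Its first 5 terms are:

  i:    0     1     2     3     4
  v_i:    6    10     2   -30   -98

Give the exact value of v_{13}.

1st diffs: 4, -8, -32, -68.
2nd diffs: -12, -24, -36.
3rd diffs: -12, -12 (constant).
So v_i = -2i^3 + 6i + 6.
Evaluating at i = 13 gives v_{13} = -4310.

-4310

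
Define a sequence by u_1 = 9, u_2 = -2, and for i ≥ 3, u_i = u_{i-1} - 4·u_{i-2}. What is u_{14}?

u_3 = -38;  u_4 = -30;  u_5 = 122;  …;  u_{11} = 5546;  u_{12} = -12958;  u_{13} = -35142;  u_{14} = 16690.

16690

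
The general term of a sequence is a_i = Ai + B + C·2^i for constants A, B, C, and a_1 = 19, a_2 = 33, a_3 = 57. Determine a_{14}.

The three given values yield: A + B + 2C = 19; 2A + B + 4C = 33; 3A + B + 8C = 57.
Subtracting the first from the second: A + 2C = 14.
Subtracting the second from the third: A + 4C = 24.
Solving: C = 5, A = 4, then B = 5.
Therefore a_{14} = 56 + 5 + 5·16384 = 81981.

81981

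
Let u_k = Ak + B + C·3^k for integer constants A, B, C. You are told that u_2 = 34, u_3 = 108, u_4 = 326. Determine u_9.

Write the equations: 2A + B + 9C = 34; 3A + B + 27C = 108; 4A + B + 81C = 326.
Subtracting the first from the second: A + 18C = 74.
Subtracting the second from the third: A + 54C = 218.
Solving: C = 4, A = 2, then B = -6.
So u_k = 2·k + (-6) + 4·3^k; at k=9 this is 78744.

78744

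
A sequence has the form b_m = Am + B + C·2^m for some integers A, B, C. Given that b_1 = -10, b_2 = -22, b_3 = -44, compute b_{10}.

The three given values yield: A + B + 2C = -10; 2A + B + 4C = -22; 3A + B + 8C = -44.
Subtracting the first from the second: A + 2C = -12.
Subtracting the second from the third: A + 4C = -22.
Solving: C = -5, A = -2, then B = 2.
Therefore b_{10} = -20 + 2 + (-5)·1024 = -5138.

-5138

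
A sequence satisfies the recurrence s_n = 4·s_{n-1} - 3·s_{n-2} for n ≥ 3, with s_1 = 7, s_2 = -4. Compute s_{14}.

-8768764

s_3 = -37;  s_4 = -136;  s_5 = -433;  …;  s_{11} = -324757;  s_{12} = -974296;  s_{13} = -2922913;  s_{14} = -8768764.
(Characteristic roots are 3 and 1.)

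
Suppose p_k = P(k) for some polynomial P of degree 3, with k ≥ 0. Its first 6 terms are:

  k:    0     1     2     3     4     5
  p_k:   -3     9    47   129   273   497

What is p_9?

1st diffs: 12, 38, 82, 144, 224.
2nd diffs: 26, 44, 62, 80.
3rd diffs: 18, 18, 18 (constant).
Newton forward-difference form: p_k = -3 + 12·C(k,1) + 26·C(k,2) + 18·C(k,3).
At k = 9: k = 9, so p_9 = -3 + 108 + 936 + 1512 = 2553.

2553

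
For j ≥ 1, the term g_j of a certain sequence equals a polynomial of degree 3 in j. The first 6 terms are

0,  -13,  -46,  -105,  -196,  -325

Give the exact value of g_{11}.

-1750

1st diffs: -13, -33, -59, -91, -129.
2nd diffs: -20, -26, -32, -38.
3rd diffs: -6, -6, -6 (constant).
So g_j = -j^3 - 4j^2 + 6j - 1.
Evaluating at j = 11 gives g_{11} = -1750.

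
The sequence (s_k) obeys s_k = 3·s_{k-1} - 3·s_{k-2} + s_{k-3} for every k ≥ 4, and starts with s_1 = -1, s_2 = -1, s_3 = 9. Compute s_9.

Applying the relation repeatedly:
s_4 = 29  s_5 = 59  s_6 = 99  s_7 = 149  s_8 = 209  s_9 = 279.

279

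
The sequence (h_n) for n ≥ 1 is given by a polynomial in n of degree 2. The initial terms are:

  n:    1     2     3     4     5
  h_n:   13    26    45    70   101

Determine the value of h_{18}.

1050

1st diffs: 13, 19, 25, 31.
2nd diffs: 6, 6, 6 (constant).
Newton forward-difference form: h_n = 13 + 13·C(n-1,1) + 6·C(n-1,2).
At n = 18: n-1 = 17, so h_{18} = 13 + 221 + 816 = 1050.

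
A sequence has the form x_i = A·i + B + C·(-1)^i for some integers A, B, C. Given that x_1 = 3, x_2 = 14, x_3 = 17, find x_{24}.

Plug in i = 1, 2, 3: A + B - C = 3; 2A + B + C = 14; 3A + B - C = 17.
Subtracting the first from the second: A + 2C = 11.
Subtracting the second from the third: A - 2C = 3.
Solving: C = 2, A = 7, then B = -2.
Hence x_{24} = 7·24 + (-2) + 2·1 = 168.

168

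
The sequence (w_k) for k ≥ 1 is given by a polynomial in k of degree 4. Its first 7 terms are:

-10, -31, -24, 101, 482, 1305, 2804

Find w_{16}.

1st diffs: -21, 7, 125, 381, 823, 1499.
2nd diffs: 28, 118, 256, 442, 676.
3rd diffs: 90, 138, 186, 234.
4th diffs: 48, 48, 48 (constant).
Newton forward-difference form: w_k = -10 + (-21)·C(k-1,1) + 28·C(k-1,2) + 90·C(k-1,3) + 48·C(k-1,4).
At k = 16: k-1 = 15, so w_{16} = -10 - 315 + 2940 + 40950 + 65520 = 109085.

109085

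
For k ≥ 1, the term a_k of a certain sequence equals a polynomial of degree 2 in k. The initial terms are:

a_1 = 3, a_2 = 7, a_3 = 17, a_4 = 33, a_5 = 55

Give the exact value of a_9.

1st diffs: 4, 10, 16, 22.
2nd diffs: 6, 6, 6 (constant).
Newton forward-difference form: a_k = 3 + 4·C(k-1,1) + 6·C(k-1,2).
At k = 9: k-1 = 8, so a_9 = 3 + 32 + 168 = 203.

203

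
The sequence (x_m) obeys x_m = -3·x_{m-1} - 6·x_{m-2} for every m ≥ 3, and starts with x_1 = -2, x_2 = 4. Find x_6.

-72

Compute successive terms:
x_3 = 0;  x_4 = -24;  x_5 = 72;  x_6 = -72.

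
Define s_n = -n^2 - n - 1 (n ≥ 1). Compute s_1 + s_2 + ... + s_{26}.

-6578

Over n = 1..26: Σn = 351, Σn² = 6201.
Total = (-1)·6201 + (-1)·351 + (-1)·26 = -6578.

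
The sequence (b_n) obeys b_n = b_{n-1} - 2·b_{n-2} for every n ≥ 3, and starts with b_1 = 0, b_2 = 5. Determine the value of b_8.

35

Step forward from the initial values:
b_3 = 5;  b_4 = -5;  b_5 = -15;  b_6 = -5;  b_7 = 25;  b_8 = 35.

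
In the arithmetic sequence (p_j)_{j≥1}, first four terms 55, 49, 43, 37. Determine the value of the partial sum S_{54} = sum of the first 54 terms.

Common difference d = -6.
p_j = 55 + (j - 1)·(-6).
p_{54} = -263; S = 54·(55 + (-263))/2 = -5616.

-5616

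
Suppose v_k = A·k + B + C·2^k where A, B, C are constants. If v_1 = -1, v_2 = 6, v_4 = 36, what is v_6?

Plug in k = 1, 2, 4: A + B + 2C = -1; 2A + B + 4C = 6; 4A + B + 16C = 36.
Subtracting the first from the second: A + 2C = 7.
Subtracting the second from the third: 2A + 12C = 30.
Solving: C = 2, A = 3, then B = -8.
So v_k = 3·k + (-8) + 2·2^k; at k=6 this is 138.

138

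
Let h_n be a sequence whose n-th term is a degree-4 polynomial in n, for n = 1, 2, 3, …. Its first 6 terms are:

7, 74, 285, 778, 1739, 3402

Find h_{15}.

1st diffs: 67, 211, 493, 961, 1663.
2nd diffs: 144, 282, 468, 702.
3rd diffs: 138, 186, 234.
4th diffs: 48, 48 (constant).
So h_n = 2n^4 + 3n^3 + 4n^2 + 4n - 6.
Evaluating at n = 15 gives h_{15} = 112329.

112329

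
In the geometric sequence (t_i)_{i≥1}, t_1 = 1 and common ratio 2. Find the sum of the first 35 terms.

34359738367

t_i = 1·2^(i-1).
S = 1·(2^35 - 1)/(2 - 1) = 1·(34359738368 - 1)/(1) = 34359738367.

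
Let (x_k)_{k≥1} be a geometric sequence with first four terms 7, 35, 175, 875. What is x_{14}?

8544921875

Common ratio r = 5.
x_k = 7·5^(k-1).
x_{14} = 7·5^13 = 8544921875.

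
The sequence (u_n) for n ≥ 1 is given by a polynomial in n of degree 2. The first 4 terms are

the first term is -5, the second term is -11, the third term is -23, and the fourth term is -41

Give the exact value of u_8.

1st diffs: -6, -12, -18.
2nd diffs: -6, -6 (constant).
Newton forward-difference form: u_n = -5 + (-6)·C(n-1,1) + (-6)·C(n-1,2).
At n = 8: n-1 = 7, so u_8 = -5 - 42 - 126 = -173.

-173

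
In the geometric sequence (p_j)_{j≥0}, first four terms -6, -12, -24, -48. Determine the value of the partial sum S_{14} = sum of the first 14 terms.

Common ratio r = 2.
p_j = (-6)·2^(j-0).
S = (-6)·(2^14 - 1)/(2 - 1) = (-6)·(16384 - 1)/(1) = -98298.

-98298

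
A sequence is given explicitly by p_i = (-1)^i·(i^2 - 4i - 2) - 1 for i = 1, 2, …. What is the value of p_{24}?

(-1)^24 = 1; i^2 - 4i - 2 at i=24 is 478; so p_{24} = 477.

477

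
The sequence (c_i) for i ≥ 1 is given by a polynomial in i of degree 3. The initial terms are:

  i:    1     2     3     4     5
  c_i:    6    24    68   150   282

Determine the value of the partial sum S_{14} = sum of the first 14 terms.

1st diffs: 18, 44, 82, 132.
2nd diffs: 26, 38, 50.
3rd diffs: 12, 12 (constant).
Newton forward-difference form: c_i = 6 + 18·C(i-1,1) + 26·C(i-1,2) + 12·C(i-1,3).
Continuing: …, 476, 744, 1098, 1550, …, c_{14} = 5700.
Summing i = 1..14 (14 terms) gives 23198.

23198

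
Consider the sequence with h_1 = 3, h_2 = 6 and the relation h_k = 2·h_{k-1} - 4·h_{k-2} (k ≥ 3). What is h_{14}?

Compute successive terms:
h_3 = 0; h_4 = -24; h_5 = -48; …; h_{11} = -3072; h_{12} = 0; h_{13} = 12288; h_{14} = 24576.

24576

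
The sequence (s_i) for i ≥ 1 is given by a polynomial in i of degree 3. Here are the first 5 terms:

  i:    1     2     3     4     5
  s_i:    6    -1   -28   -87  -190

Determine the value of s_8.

-883

1st diffs: -7, -27, -59, -103.
2nd diffs: -20, -32, -44.
3rd diffs: -12, -12 (constant).
So s_i = -2i^3 + 2i^2 + i + 5.
Evaluating at i = 8 gives s_8 = -883.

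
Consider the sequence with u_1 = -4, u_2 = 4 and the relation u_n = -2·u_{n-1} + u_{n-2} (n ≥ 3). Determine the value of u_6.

164

Applying the relation repeatedly:
u_3 = -12  u_4 = 28  u_5 = -68  u_6 = 164.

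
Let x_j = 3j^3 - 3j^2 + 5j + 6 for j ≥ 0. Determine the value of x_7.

x_7 = 3·7^3 - 3·7^2 + 5·7 + 6 = 923.

923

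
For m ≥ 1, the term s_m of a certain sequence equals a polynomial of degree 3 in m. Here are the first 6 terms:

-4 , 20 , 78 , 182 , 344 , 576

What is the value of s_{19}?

1st diffs: 24, 58, 104, 162, 232.
2nd diffs: 34, 46, 58, 70.
3rd diffs: 12, 12, 12 (constant).
So s_m = 2m^3 + 5m^2 - 5m - 6.
Evaluating at m = 19 gives s_{19} = 15422.

15422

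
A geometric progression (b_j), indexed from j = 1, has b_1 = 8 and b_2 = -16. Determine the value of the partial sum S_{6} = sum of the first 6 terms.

Common ratio r = -2.
b_j = 8·(-2)^(j-1).
S = 8·((-2)^6 - 1)/(-2 - 1) = 8·(64 - 1)/(-3) = -168.

-168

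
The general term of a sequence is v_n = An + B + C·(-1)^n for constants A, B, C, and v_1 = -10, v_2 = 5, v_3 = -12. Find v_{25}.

-34

Write the equations: A + B - C = -10; 2A + B + C = 5; 3A + B - C = -12.
Subtracting the first from the second: A + 2C = 15.
Subtracting the second from the third: A - 2C = -17.
Solving: C = 8, A = -1, then B = -1.
So v_n = -1·n + (-1) + 8·(-1)^n; at n=25 this is -34.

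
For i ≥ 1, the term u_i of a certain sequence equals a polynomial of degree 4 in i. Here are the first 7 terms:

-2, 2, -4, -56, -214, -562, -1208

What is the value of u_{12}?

1st diffs: 4, -6, -52, -158, -348, -646.
2nd diffs: -10, -46, -106, -190, -298.
3rd diffs: -36, -60, -84, -108.
4th diffs: -24, -24, -24 (constant).
Newton forward-difference form: u_i = -2 + 4·C(i-1,1) + (-10)·C(i-1,2) + (-36)·C(i-1,3) + (-24)·C(i-1,4).
At i = 12: i-1 = 11, so u_{12} = -2 + 44 - 550 - 5940 - 7920 = -14368.

-14368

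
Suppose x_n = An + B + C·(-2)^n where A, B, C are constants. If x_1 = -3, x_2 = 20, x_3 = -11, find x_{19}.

At n = 1, 2, 3: A + B - 2C = -3; 2A + B + 4C = 20; 3A + B - 8C = -11.
Subtracting the first from the second: A + 6C = 23.
Subtracting the second from the third: A - 12C = -31.
Solving: C = 3, A = 5, then B = -2.
Hence x_{19} = 5·19 + (-2) + 3·(-524288) = -1572771.

-1572771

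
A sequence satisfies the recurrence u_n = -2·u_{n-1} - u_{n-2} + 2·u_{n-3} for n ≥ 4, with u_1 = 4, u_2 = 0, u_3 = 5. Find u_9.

Applying the relation repeatedly:
u_4 = -2; u_5 = -1; u_6 = 14; u_7 = -31; u_8 = 46; u_9 = -33.

-33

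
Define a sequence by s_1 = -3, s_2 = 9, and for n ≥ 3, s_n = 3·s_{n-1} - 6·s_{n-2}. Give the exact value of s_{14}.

Iterate the recurrence:
s_3 = 45, s_4 = 81, s_5 = -27, …, s_{11} = 38637, s_{12} = -28431, s_{13} = -317115, s_{14} = -780759.

-780759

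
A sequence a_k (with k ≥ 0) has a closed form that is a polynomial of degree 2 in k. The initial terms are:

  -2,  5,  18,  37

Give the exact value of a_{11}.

1st diffs: 7, 13, 19.
2nd diffs: 6, 6 (constant).
Newton forward-difference form: a_k = -2 + 7·C(k,1) + 6·C(k,2).
At k = 11: k = 11, so a_{11} = -2 + 77 + 330 = 405.

405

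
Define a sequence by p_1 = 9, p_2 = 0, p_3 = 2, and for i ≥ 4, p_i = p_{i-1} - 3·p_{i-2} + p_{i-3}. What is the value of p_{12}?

-37

Step forward from the initial values:
p_4 = 11, p_5 = 5, p_6 = -26, p_7 = -30, p_8 = 53, p_9 = 117, p_{10} = -72, p_{11} = -370, p_{12} = -37.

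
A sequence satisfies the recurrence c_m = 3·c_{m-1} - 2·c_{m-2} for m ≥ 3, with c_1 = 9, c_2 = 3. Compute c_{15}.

-98289

Step forward from the initial values:
c_3 = -9; c_4 = -33; c_5 = -81; …; c_{12} = -12273; c_{13} = -24561; c_{14} = -49137; c_{15} = -98289.
(Characteristic roots are 2 and 1.)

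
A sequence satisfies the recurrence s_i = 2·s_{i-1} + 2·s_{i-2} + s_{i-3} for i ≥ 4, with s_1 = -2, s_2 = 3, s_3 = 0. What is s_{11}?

Applying the relation repeatedly:
s_4 = 4, s_5 = 11, s_6 = 30, s_7 = 86, s_8 = 243, s_9 = 688, s_{10} = 1948, s_{11} = 5515.

5515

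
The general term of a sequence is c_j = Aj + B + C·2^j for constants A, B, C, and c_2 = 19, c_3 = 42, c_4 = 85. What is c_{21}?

10485816

Plug in j = 2, 3, 4: 2A + B + 4C = 19; 3A + B + 8C = 42; 4A + B + 16C = 85.
Subtracting the first from the second: A + 4C = 23.
Subtracting the second from the third: A + 8C = 43.
Solving: C = 5, A = 3, then B = -7.
So c_j = 3·j + (-7) + 5·2^j; at j=21 this is 10485816.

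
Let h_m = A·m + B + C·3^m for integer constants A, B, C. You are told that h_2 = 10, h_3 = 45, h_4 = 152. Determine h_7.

Plug in m = 2, 3, 4: 2A + B + 9C = 10; 3A + B + 27C = 45; 4A + B + 81C = 152.
Subtracting the first from the second: A + 18C = 35.
Subtracting the second from the third: A + 54C = 107.
Solving: C = 2, A = -1, then B = -6.
Therefore h_7 = -7 + (-6) + 2·2187 = 4361.

4361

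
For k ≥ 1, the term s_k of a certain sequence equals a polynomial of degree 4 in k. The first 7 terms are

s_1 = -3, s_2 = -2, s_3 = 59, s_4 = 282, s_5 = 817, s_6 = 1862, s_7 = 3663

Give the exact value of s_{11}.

1st diffs: 1, 61, 223, 535, 1045, 1801.
2nd diffs: 60, 162, 312, 510, 756.
3rd diffs: 102, 150, 198, 246.
4th diffs: 48, 48, 48 (constant).
So s_k = 2k^4 - 3k^3 - 2k^2 - 2k + 2.
Evaluating at k = 11 gives s_{11} = 25027.

25027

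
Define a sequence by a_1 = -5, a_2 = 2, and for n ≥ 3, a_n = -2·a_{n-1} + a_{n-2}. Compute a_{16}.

a_3 = -9  a_4 = 20  a_5 = -49  …  a_{13} = -56425  a_{14} = 136222  a_{15} = -328869  a_{16} = 793960.

793960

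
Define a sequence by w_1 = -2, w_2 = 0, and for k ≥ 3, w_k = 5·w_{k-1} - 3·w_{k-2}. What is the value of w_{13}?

15574542

Applying the relation repeatedly:
w_3 = 6;  w_4 = 30;  w_5 = 132;  …;  w_{10} = 195510;  w_{11} = 841236;  w_{12} = 3619650;  w_{13} = 15574542.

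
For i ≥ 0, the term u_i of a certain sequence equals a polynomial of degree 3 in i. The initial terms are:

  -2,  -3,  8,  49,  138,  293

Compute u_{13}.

6069

1st diffs: -1, 11, 41, 89, 155.
2nd diffs: 12, 30, 48, 66.
3rd diffs: 18, 18, 18 (constant).
Newton forward-difference form: u_i = -2 + (-1)·C(i,1) + 12·C(i,2) + 18·C(i,3).
At i = 13: i = 13, so u_{13} = -2 - 13 + 936 + 5148 = 6069.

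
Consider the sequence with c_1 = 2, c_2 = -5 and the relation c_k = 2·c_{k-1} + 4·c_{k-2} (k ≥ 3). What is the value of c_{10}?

-22016

Iterate the recurrence:
c_3 = -2;  c_4 = -24;  c_5 = -56;  c_6 = -208;  c_7 = -640;  c_8 = -2112;  c_9 = -6784;  c_{10} = -22016.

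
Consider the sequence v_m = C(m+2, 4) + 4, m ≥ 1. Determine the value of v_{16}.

C(18, 4) = 3060, so v_{16} = 3064.

3064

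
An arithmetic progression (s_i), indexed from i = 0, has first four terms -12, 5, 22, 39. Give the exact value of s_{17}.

277

Common difference d = 17.
s_i = -12 + (i - 0)·17.
s_{17} = -12 + 17·17 = 277.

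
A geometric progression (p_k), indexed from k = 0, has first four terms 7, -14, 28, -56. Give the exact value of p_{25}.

Common ratio r = -2.
p_k = 7·(-2)^(k-0).
p_{25} = 7·(-2)^25 = -234881024.

-234881024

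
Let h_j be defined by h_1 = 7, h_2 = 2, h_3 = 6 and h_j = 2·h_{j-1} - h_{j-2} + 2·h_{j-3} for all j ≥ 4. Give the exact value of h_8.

h_4 = 24, h_5 = 46, h_6 = 80, h_7 = 162, h_8 = 336.

336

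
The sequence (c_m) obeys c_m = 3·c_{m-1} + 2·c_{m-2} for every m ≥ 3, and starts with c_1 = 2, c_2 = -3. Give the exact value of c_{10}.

c_3 = -5  c_4 = -21  c_5 = -73  c_6 = -261  c_7 = -929  c_8 = -3309  c_9 = -11785  c_{10} = -41973.

-41973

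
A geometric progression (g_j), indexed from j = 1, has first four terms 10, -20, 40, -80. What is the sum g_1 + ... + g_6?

-210

Common ratio r = -2.
g_j = 10·(-2)^(j-1).
S = 10·((-2)^6 - 1)/(-2 - 1) = 10·(64 - 1)/(-3) = -210.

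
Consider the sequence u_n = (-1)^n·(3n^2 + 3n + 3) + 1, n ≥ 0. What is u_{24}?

(-1)^24 = 1; 3n^2 + 3n + 3 at n=24 is 1803; so u_{24} = 1804.

1804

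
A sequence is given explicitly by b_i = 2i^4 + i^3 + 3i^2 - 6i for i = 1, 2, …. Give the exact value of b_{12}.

b_{12} = 2·12^4 + 1·12^3 + 3·12^2 - 6·12 = 43560.

43560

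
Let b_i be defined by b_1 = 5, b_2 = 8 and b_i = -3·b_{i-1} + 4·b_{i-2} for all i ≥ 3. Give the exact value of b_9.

-39316

Iterate the recurrence:
b_3 = -4  b_4 = 44  b_5 = -148  b_6 = 620  b_7 = -2452  b_8 = 9836  b_9 = -39316.
(Characteristic roots are 1 and -4.)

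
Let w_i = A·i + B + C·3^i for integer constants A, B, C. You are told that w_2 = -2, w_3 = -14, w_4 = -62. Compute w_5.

Write the equations: 2A + B + 9C = -2; 3A + B + 27C = -14; 4A + B + 81C = -62.
Subtracting the first from the second: A + 18C = -12.
Subtracting the second from the third: A + 54C = -48.
Solving: C = -1, A = 6, then B = -5.
Therefore w_5 = 30 + (-5) + (-1)·243 = -218.

-218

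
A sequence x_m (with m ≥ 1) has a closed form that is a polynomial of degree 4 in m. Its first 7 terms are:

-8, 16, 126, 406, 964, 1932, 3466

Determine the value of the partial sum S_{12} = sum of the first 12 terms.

80996

1st diffs: 24, 110, 280, 558, 968, 1534.
2nd diffs: 86, 170, 278, 410, 566.
3rd diffs: 84, 108, 132, 156.
4th diffs: 24, 24, 24 (constant).
Newton forward-difference form: x_m = -8 + 24·C(m-1,1) + 86·C(m-1,2) + 84·C(m-1,3) + 24·C(m-1,4).
Continuing: …, 5746, 8976, 13384, 19222, …, x_{12} = 26766.
Summing m = 1..12 (12 terms) gives 80996.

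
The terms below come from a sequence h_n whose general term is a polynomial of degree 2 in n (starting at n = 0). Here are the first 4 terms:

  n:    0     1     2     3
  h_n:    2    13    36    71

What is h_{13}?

1st diffs: 11, 23, 35.
2nd diffs: 12, 12 (constant).
Newton forward-difference form: h_n = 2 + 11·C(n,1) + 12·C(n,2).
At n = 13: n = 13, so h_{13} = 2 + 143 + 936 = 1081.

1081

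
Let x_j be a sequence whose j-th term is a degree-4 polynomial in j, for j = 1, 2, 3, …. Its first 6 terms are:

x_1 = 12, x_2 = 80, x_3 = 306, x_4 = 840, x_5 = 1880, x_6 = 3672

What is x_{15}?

117990

1st diffs: 68, 226, 534, 1040, 1792.
2nd diffs: 158, 308, 506, 752.
3rd diffs: 150, 198, 246.
4th diffs: 48, 48 (constant).
Newton forward-difference form: x_j = 12 + 68·C(j-1,1) + 158·C(j-1,2) + 150·C(j-1,3) + 48·C(j-1,4).
At j = 15: j-1 = 14, so x_{15} = 12 + 952 + 14378 + 54600 + 48048 = 117990.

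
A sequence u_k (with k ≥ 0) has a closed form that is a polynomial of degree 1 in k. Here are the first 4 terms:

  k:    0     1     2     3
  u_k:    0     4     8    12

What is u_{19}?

76

1st diffs: 4, 4, 4 (constant).
So u_k = 4k.
Evaluating at k = 19 gives u_{19} = 76.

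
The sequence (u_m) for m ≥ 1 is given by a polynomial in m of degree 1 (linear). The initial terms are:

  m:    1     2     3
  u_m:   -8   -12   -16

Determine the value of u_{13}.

-56

1st diffs: -4, -4 (constant).
So u_m = -4m - 4.
Evaluating at m = 13 gives u_{13} = -56.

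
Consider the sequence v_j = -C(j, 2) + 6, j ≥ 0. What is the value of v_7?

-15

C(7, 2) = 21, so v_7 = -15.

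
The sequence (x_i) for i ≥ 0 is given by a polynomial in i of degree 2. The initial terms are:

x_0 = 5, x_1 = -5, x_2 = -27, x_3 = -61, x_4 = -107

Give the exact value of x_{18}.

1st diffs: -10, -22, -34, -46.
2nd diffs: -12, -12, -12 (constant).
So x_i = -6i^2 - 4i + 5.
Evaluating at i = 18 gives x_{18} = -2011.

-2011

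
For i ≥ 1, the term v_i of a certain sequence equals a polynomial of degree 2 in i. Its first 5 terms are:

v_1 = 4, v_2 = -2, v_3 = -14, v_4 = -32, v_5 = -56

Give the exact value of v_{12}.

1st diffs: -6, -12, -18, -24.
2nd diffs: -6, -6, -6 (constant).
Newton forward-difference form: v_i = 4 + (-6)·C(i-1,1) + (-6)·C(i-1,2).
At i = 12: i-1 = 11, so v_{12} = 4 - 66 - 330 = -392.

-392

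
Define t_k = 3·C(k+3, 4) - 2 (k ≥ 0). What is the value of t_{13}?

C(16, 4) = 1820, so t_{13} = 5458.

5458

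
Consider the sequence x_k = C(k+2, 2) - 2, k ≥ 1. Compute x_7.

C(9, 2) = 36, so x_7 = 34.

34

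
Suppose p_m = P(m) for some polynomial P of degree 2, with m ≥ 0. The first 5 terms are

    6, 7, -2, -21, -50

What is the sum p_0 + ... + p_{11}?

-2062

1st diffs: 1, -9, -19, -29.
2nd diffs: -10, -10, -10 (constant).
Newton forward-difference form: p_m = 6 + 1·C(m,1) + (-10)·C(m,2).
Continuing: …, -89, -138, -197, -266, …, p_{11} = -533.
Summing m = 0..11 (12 terms) gives -2062.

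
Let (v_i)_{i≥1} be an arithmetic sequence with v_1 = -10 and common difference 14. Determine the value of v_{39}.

522

v_i = -10 + (i - 1)·14.
v_{39} = -10 + 38·14 = 522.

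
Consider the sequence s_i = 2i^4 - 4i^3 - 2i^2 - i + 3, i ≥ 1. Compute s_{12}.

s_{12} = 2·12^4 - 4·12^3 - 2·12^2 - 1·12 + 3 = 34263.

34263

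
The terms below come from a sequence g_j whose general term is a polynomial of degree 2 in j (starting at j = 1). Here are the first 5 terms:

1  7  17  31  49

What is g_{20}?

1st diffs: 6, 10, 14, 18.
2nd diffs: 4, 4, 4 (constant).
Newton forward-difference form: g_j = 1 + 6·C(j-1,1) + 4·C(j-1,2).
At j = 20: j-1 = 19, so g_{20} = 1 + 114 + 684 = 799.

799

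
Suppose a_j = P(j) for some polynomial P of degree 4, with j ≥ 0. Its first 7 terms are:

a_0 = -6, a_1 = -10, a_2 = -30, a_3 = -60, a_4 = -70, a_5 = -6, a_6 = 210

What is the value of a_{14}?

24690

1st diffs: -4, -20, -30, -10, 64, 216.
2nd diffs: -16, -10, 20, 74, 152.
3rd diffs: 6, 30, 54, 78.
4th diffs: 24, 24, 24 (constant).
Newton forward-difference form: a_j = -6 + (-4)·C(j,1) + (-16)·C(j,2) + 6·C(j,3) + 24·C(j,4).
At j = 14: j = 14, so a_{14} = -6 - 56 - 1456 + 2184 + 24024 = 24690.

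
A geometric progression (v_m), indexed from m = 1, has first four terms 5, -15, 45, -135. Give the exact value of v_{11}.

Common ratio r = -3.
v_m = 5·(-3)^(m-1).
v_{11} = 5·(-3)^10 = 295245.

295245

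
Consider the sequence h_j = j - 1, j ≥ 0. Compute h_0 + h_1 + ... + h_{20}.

189

Over j = 0..20: Σj = 210.
Total = (1)·210 + (-1)·21 = 189.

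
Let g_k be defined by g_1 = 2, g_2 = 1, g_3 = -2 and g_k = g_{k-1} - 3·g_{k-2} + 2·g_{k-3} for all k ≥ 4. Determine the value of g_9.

42

Iterate the recurrence:
g_4 = -1, g_5 = 7, g_6 = 6, g_7 = -17, g_8 = -21, g_9 = 42.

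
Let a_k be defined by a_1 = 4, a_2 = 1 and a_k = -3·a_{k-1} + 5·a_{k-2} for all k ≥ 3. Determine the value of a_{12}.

-4925791

a_3 = 17  a_4 = -46  a_5 = 223  a_6 = -899  a_7 = 3812  a_8 = -15931  a_9 = 66853  a_{10} = -280214  a_{11} = 1174907  a_{12} = -4925791.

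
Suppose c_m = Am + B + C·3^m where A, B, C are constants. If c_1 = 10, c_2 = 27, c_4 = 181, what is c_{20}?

Write the equations: A + B + 3C = 10; 2A + B + 9C = 27; 4A + B + 81C = 181.
Subtracting the first from the second: A + 6C = 17.
Subtracting the second from the third: 2A + 72C = 154.
Solving: C = 2, A = 5, then B = -1.
Hence c_{20} = 5·20 + (-1) + 2·3486784401 = 6973568901.

6973568901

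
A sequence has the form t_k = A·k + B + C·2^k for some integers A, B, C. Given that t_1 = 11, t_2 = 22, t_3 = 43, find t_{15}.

The three given values yield: A + B + 2C = 11; 2A + B + 4C = 22; 3A + B + 8C = 43.
Subtracting the first from the second: A + 2C = 11.
Subtracting the second from the third: A + 4C = 21.
Solving: C = 5, A = 1, then B = 0.
Therefore t_{15} = 15 + 0 + 5·32768 = 163855.

163855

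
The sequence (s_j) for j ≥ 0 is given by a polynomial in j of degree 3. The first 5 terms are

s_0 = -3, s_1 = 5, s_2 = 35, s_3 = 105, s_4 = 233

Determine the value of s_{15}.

10617

1st diffs: 8, 30, 70, 128.
2nd diffs: 22, 40, 58.
3rd diffs: 18, 18 (constant).
So s_j = 3j^3 + 2j^2 + 3j - 3.
Evaluating at j = 15 gives s_{15} = 10617.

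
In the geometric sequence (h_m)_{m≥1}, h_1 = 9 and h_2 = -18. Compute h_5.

144

Common ratio r = -2.
h_m = 9·(-2)^(m-1).
h_5 = 9·(-2)^4 = 144.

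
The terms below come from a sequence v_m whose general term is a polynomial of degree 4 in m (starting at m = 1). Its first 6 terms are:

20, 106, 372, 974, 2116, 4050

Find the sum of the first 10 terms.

70526

1st diffs: 86, 266, 602, 1142, 1934.
2nd diffs: 180, 336, 540, 792.
3rd diffs: 156, 204, 252.
4th diffs: 48, 48 (constant).
Newton forward-difference form: v_m = 20 + 86·C(m-1,1) + 180·C(m-1,2) + 156·C(m-1,3) + 48·C(m-1,4).
Continuing: 7076, 11542, 17844, 26426.
Summing m = 1..10 (10 terms) gives 70526.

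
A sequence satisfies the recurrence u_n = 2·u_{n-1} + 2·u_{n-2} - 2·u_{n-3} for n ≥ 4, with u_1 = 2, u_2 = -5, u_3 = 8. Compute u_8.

340

Iterate the recurrence:
u_4 = 2;  u_5 = 30;  u_6 = 48;  u_7 = 152;  u_8 = 340.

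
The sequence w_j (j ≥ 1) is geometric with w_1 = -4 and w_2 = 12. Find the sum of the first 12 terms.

Common ratio r = -3.
w_j = (-4)·(-3)^(j-1).
S = (-4)·((-3)^12 - 1)/(-3 - 1) = (-4)·(531441 - 1)/(-4) = 531440.

531440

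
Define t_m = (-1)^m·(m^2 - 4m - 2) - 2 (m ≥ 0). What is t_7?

(-1)^7 = -1; m^2 - 4m - 2 at m=7 is 19; so t_7 = -21.

-21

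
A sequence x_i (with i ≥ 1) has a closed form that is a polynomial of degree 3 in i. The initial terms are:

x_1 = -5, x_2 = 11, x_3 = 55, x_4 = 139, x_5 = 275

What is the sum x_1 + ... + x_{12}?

13096

1st diffs: 16, 44, 84, 136.
2nd diffs: 28, 40, 52.
3rd diffs: 12, 12 (constant).
So x_i = 2i^3 + 2i^2 - 4i - 5.
Continuing: …, 475, 751, 1115, 1579, …, x_{12} = 3691.
Summing i = 1..12 (12 terms) gives 13096.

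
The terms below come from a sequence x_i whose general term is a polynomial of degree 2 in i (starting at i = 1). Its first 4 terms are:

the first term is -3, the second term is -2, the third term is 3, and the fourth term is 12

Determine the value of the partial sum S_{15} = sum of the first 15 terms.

1st diffs: 1, 5, 9.
2nd diffs: 4, 4 (constant).
Newton forward-difference form: x_i = -3 + 1·C(i-1,1) + 4·C(i-1,2).
Continuing: …, 25, 42, 63, 88, …, x_{15} = 375.
Summing i = 1..15 (15 terms) gives 1880.

1880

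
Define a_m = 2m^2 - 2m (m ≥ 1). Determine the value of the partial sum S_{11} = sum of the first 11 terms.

880

Over m = 1..11: Σm = 66, Σm² = 506.
Total = (2)·506 + (-2)·66 = 880.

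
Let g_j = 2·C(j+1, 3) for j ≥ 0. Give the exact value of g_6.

C(7, 3) = 35, so g_6 = 70.

70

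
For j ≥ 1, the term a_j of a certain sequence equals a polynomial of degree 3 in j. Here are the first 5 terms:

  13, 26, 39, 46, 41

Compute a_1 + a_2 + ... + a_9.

1st diffs: 13, 13, 7, -5.
2nd diffs: 0, -6, -12.
3rd diffs: -6, -6 (constant).
So a_j = -j^3 + 6j^2 + 2j + 6.
Continuing: 18, -29, -106, -219.
Summing j = 1..9 (9 terms) gives -171.

-171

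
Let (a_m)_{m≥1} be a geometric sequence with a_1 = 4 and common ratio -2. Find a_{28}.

a_m = 4·(-2)^(m-1).
a_{28} = 4·(-2)^27 = -536870912.

-536870912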